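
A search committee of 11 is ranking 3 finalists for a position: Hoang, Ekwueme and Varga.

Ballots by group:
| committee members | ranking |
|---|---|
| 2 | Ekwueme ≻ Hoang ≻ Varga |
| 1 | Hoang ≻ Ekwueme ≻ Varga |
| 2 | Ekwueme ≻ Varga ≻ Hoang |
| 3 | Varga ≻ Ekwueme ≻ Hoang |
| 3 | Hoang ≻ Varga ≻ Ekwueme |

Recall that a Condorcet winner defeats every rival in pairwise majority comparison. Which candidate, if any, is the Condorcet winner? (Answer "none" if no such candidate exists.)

Pairwise majorities:
Hoang vs Ekwueme: Ekwueme, 7–4.
Hoang–Varga: Hoang 6–5.
Ekwueme vs Varga: Varga wins 6–5.
No candidate is unbeaten: Hoang loses to Ekwueme; Ekwueme loses to Varga; Varga loses to Hoang. In particular Hoang > Varga > Ekwueme > Hoang is a majority cycle — no Condorcet winner exists.

none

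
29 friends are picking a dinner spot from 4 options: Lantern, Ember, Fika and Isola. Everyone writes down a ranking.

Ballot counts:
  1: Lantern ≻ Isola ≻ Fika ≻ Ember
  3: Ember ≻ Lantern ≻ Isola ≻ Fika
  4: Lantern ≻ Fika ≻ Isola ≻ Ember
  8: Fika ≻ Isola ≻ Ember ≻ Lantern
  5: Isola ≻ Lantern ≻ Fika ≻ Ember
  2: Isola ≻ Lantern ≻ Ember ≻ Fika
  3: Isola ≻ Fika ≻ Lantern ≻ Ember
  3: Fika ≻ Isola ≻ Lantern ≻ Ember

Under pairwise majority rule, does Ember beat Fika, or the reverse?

Fika

Ballots ranking Ember above Fika: 3 + 2 = 5.
Ballots ranking Fika above Ember: 29 − 5 = 24.
Fika wins the head-to-head 24–5.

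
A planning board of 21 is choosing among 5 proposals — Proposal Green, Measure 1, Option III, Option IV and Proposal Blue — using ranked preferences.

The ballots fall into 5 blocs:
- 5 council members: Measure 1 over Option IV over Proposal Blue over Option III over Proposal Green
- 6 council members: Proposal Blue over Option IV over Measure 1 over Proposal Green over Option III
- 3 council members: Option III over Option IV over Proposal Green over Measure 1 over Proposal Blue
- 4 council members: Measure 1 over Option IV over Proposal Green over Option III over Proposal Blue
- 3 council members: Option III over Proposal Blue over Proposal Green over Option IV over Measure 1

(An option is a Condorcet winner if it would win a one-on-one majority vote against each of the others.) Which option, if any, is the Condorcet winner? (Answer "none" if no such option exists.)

Check each pair by majority over 21 ballots:
Proposal Green vs Measure 1: Measure 1, 15–6.
Proposal Green vs Option III: Option III wins 11–10.
Proposal Green vs Option IV: Option IV wins 18–3.
Proposal Green vs Proposal Blue: Proposal Blue, 14–7.
Measure 1 vs Option III: Measure 1 wins 15–6.
Measure 1 vs Option IV: Option IV, 12–9.
Measure 1 vs Proposal Blue: Measure 1 wins 12–9.
Option III–Option IV: Option IV 15–6.
Option III–Proposal Blue: Proposal Blue 11–10.
Option IV–Proposal Blue: Option IV 12–9.
Option IV beats each of Proposal Green, Measure 1, Option III, Proposal Blue — Option IV is the Condorcet winner.

Option IV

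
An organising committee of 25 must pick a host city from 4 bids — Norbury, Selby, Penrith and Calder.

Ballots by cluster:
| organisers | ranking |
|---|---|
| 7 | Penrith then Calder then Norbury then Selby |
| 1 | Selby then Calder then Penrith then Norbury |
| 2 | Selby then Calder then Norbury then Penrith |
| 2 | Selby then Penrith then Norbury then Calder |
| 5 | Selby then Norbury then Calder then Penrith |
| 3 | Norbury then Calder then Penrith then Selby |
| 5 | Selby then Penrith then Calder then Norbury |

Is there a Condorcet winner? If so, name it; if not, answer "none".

Pairwise majorities:
Norbury vs Selby: 10 to 15, Selby.
Norbury–Penrith: Penrith 15–10.
Norbury vs Calder: Norbury preferred on 2+5+3 = 10 ballots; Calder wins 15–10.
Selby vs Penrith: 1+2+2+5+5 = 15 for Selby, 10 for Penrith — Selby by 15–10.
Selby–Calder: Selby 15–10.
Penrith vs Calder: Penrith, 14–11.
Selby wins every pairwise contest, so Selby is the Condorcet winner.

Selby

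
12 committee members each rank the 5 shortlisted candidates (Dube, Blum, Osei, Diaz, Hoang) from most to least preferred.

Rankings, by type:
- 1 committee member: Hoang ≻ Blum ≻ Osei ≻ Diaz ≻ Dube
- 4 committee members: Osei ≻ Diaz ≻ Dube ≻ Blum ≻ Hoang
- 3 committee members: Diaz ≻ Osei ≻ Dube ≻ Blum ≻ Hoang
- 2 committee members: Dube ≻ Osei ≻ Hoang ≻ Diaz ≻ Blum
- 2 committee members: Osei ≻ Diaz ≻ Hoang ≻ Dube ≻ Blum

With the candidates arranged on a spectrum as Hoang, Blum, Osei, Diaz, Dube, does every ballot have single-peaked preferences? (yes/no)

no

Axis positions: Hoang=1, Blum=2, Osei=3, Diaz=4, Dube=5.
Type 1 (peak Hoang at position 1): ranking walks positions 1-2-3-4-5, expanding outward from the peak — single-peaked.
Type 2 (peak Osei at position 3): ranking walks positions 3-4-5-2-1, expanding outward from the peak — single-peaked.
Type 3 (peak Diaz at position 4): ranking walks positions 4-3-5-2-1, expanding outward from the peak — single-peaked.
Type 4: ranking walks positions 5-3-1-4-2; Osei is ranked above Diaz even though Diaz lies between Osei and the peak Dube on the axis — preferences dip and rise again. Not single-peaked.
Type 5: ranking walks positions 3-4-1-5-2; Hoang is ranked above Blum even though Blum lies between Hoang and the peak Osei on the axis — preferences dip and rise again. Not single-peaked.
Type 4 violates single-peakedness, so the profile is not single-peaked on this axis.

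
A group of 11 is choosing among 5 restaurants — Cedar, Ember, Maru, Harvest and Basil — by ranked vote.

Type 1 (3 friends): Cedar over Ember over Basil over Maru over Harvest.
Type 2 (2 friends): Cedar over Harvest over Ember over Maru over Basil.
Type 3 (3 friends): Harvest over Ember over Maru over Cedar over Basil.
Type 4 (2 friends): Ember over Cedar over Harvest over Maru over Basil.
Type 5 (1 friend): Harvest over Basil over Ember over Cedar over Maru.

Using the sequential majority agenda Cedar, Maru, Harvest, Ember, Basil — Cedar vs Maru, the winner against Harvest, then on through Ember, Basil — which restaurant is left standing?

Ember

Round 1: Cedar vs Maru — 8–3, Cedar advances.
Round 2: Cedar vs Harvest — 7–4, Cedar advances.
Round 3: Cedar vs Ember — 5–6, Ember advances.
Round 4: Ember vs Basil — 10–1, Ember advances.
Ember survives the agenda.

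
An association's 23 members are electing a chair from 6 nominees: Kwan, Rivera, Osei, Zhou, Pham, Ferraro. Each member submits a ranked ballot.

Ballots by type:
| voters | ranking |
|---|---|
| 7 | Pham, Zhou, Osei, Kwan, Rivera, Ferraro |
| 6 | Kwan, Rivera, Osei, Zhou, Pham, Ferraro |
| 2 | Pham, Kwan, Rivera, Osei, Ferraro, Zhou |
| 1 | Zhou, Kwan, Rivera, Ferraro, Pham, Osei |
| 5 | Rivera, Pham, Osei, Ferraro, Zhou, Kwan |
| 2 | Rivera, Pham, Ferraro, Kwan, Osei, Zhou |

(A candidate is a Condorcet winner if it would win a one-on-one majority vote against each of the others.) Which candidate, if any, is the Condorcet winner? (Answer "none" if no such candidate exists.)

none

Pairwise majorities:
Kwan vs Rivera: Kwan preferred on 7+6+2+1 = 16 ballots; Kwan wins 16–7.
Kwan vs Osei: Kwan is ranked higher on 6+2+1+2 = 11 ballots, Osei on 12. Osei wins 12–11.
Kwan vs Zhou: 6+2+2 = 10 for Kwan, 13 for Zhou — Zhou by 13–10.
Kwan vs Pham: 7 to 16, Pham.
Kwan vs Ferraro: Kwan preferred on 7+6+2+1 = 16 ballots; Kwan wins 16–7.
Rivera vs Osei: Rivera is ranked higher on 6+2+1+5+2 = 16 ballots, Osei on 7. Rivera wins 16–7.
Rivera vs Zhou: Rivera preferred on 6+2+5+2 = 15 ballots; Rivera wins 15–8.
Rivera vs Pham: Rivera preferred on 6+1+5+2 = 14 ballots; Rivera wins 14–9.
Rivera vs Ferraro: Rivera preferred on 7+6+2+1+5+2 = 23 ballots; Rivera wins 23–0.
Osei vs Zhou: Osei is ranked higher on 6+2+5+2 = 15 ballots, Zhou on 8. Osei wins 15–8.
Osei vs Pham: 6 to 17, Pham.
Osei vs Ferraro: Osei is ranked higher on 7+6+2+5 = 20 ballots, Ferraro on 3. Osei wins 20–3.
Zhou vs Pham: 6+1 = 7 for Zhou, 16 for Pham — Pham by 16–7.
Zhou vs Ferraro: 14 to 9, Zhou.
Pham vs Ferraro: Pham is ranked higher on 7+6+2+5+2 = 22 ballots, Ferraro on 1. Pham wins 22–1.
No candidate is unbeaten: Kwan loses to Osei; Rivera loses to Kwan; Osei loses to Rivera; Zhou loses to Rivera; Pham loses to Rivera; Ferraro loses to Kwan. In particular Kwan beats Rivera beats Osei beats Kwan is a majority cycle — no Condorcet winner exists.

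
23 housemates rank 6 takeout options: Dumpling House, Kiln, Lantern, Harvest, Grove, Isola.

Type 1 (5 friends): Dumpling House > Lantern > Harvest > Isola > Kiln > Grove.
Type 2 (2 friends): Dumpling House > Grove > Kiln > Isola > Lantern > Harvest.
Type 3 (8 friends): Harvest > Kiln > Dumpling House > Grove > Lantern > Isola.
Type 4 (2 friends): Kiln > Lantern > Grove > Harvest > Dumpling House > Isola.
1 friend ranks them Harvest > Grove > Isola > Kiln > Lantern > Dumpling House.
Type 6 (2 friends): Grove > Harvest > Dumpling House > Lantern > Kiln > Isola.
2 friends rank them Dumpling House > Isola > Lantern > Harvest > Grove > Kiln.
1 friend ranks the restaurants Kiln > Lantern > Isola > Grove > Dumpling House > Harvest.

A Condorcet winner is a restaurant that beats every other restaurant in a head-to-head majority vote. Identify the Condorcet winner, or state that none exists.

Head-to-head results (23 friends):
Dumpling House vs Kiln: Dumpling House preferred on 5+2+2+2 = 11 ballots; Kiln wins 12–11.
Dumpling House vs Lantern: Dumpling House preferred on 5+2+8+2+2 = 19 ballots; Dumpling House wins 19–4.
Dumpling House vs Harvest: 10 to 13, Harvest.
Dumpling House vs Grove: 17 to 6, Dumpling House.
Dumpling House vs Isola: Dumpling House preferred on 5+2+8+2+2+2 = 21 ballots; Dumpling House wins 21–2.
Kiln vs Lantern: Kiln preferred on 2+8+2+1+1 = 14 ballots; Kiln wins 14–9.
Kiln vs Harvest: Kiln is ranked higher on 2+2+1 = 5 ballots, Harvest on 18. Harvest wins 18–5.
Kiln vs Grove: Kiln is ranked higher on 5+8+2+1 = 16 ballots, Grove on 7. Kiln wins 16–7.
Kiln vs Isola: Kiln preferred on 2+8+2+2+1 = 15 ballots; Kiln wins 15–8.
Lantern vs Harvest: Lantern preferred on 5+2+2+2+1 = 12 ballots; Lantern wins 12–11.
Lantern vs Grove: Lantern preferred on 5+2+2+1 = 10 ballots; Grove wins 13–10.
Lantern vs Isola: Lantern is ranked higher on 5+8+2+2+1 = 18 ballots, Isola on 5. Lantern wins 18–5.
Harvest vs Grove: 5+8+1+2 = 16 for Harvest, 7 for Grove — Harvest by 16–7.
Harvest vs Isola: Harvest is ranked higher on 5+8+2+1+2 = 18 ballots, Isola on 5. Harvest wins 18–5.
Grove vs Isola: 15 to 8, Grove.
No restaurant is unbeaten: Dumpling House loses to Kiln; Kiln loses to Harvest; Lantern loses to Dumpling House; Harvest loses to Lantern; Grove loses to Dumpling House; Isola loses to Dumpling House. In particular Dumpling House beats Lantern beats Harvest beats Dumpling House is a majority cycle — no Condorcet winner exists.

none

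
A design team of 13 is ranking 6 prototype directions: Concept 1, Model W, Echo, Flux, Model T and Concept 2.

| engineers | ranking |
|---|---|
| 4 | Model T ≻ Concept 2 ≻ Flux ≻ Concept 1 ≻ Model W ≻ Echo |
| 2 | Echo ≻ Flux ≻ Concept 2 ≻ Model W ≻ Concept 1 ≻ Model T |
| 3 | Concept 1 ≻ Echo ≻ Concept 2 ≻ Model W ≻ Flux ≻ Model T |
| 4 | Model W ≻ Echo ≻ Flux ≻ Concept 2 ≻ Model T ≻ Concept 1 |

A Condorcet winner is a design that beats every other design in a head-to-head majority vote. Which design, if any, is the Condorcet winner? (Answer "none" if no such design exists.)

none

Check each pair by majority over 13 ballots:
Concept 1–Model W: Concept 1 7–6.
Concept 1 vs Echo: 4+3 = 7 for Concept 1, 6 for Echo — Concept 1 by 7–6.
Concept 1 vs Flux: Flux wins 10–3.
Concept 1–Model T: Model T 8–5.
Concept 1 vs Concept 2: Concept 1 is ranked higher on 3 ballots, Concept 2 on 10. Concept 2 wins 10–3.
Model W vs Echo: Model W is ranked higher on 4+4 = 8 ballots, Echo on 5. Model W wins 8–5.
Model W vs Flux: Model W preferred on 3+4 = 7 ballots; Model W wins 7–6.
Model W vs Model T: 2+3+4 = 9 for Model W, 4 for Model T — Model W by 9–4.
Model W vs Concept 2: Concept 2 wins 9–4.
Echo–Flux: Echo 9–4.
Echo–Model T: Echo 9–4.
Echo vs Concept 2: Echo is ranked higher on 2+3+4 = 9 ballots, Concept 2 on 4. Echo wins 9–4.
Flux vs Model T: Flux is ranked higher on 2+3+4 = 9 ballots, Model T on 4. Flux wins 9–4.
Flux vs Concept 2: Flux is ranked higher on 2+4 = 6 ballots, Concept 2 on 7. Concept 2 wins 7–6.
Model T vs Concept 2: Model T is ranked higher on 4 ballots, Concept 2 on 9. Concept 2 wins 9–4.
Each design drops at least one matchup (Concept 1 loses to Flux; Model W loses to Concept 1; Echo loses to Concept 1; Flux loses to Model W; Model T loses to Model W; Concept 2 loses to Echo); the cycle Concept 1 > Model W > Flux > Concept 1 rules out a Condorcet winner.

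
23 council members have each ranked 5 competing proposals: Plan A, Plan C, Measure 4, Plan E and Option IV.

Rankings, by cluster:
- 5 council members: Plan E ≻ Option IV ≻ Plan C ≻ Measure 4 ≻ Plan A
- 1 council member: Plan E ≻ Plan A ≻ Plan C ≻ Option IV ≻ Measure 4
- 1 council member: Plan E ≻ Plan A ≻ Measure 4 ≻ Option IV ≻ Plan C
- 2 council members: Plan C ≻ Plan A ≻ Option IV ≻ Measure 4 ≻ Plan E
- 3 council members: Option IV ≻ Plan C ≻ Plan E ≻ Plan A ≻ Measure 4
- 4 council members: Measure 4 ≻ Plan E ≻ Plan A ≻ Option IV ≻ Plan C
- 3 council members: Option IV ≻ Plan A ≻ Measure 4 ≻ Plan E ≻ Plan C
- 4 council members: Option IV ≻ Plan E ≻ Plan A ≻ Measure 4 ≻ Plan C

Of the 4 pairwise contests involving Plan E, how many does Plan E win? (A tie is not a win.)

3

Plan E against each rival (23 council members):
Plan E–Plan A: Plan E 18–5.
Plan E vs Plan C: Plan E, 18–5.
Plan E vs Measure 4: Plan E wins 14–9.
Plan E vs Option IV: Option IV, 12–11.
Plan E beats Plan A, Plan C, Measure 4; loses to Option IV — 3 pairwise wins.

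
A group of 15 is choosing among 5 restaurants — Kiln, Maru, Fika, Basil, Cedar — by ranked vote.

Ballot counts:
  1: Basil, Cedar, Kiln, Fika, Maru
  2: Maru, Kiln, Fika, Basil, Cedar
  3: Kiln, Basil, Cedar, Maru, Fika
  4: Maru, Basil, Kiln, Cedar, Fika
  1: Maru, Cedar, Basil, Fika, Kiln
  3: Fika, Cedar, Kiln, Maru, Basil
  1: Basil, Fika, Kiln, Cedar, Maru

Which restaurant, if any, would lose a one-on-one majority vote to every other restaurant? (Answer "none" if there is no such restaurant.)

Fika

Head-to-head results (15 friends):
Kiln vs Maru: Kiln is ranked higher on 1+3+3+1 = 8 ballots, Maru on 7. Kiln wins 8–7.
Kiln vs Fika: Kiln wins 10–5.
Kiln–Basil: Kiln 8–7.
Kiln vs Cedar: Kiln preferred on 2+3+4+1 = 10 ballots; Kiln wins 10–5.
Maru vs Fika: Maru, 10–5.
Maru–Basil: Maru 10–5.
Maru vs Cedar: Maru is ranked higher on 2+4+1 = 7 ballots, Cedar on 8. Cedar wins 8–7.
Fika–Basil: Basil 10–5.
Fika–Cedar: Cedar 9–6.
Basil vs Cedar: Basil preferred on 1+2+3+4+1 = 11 ballots; Basil wins 11–4.
Only Fika has no wins; Fika is the Condorcet loser.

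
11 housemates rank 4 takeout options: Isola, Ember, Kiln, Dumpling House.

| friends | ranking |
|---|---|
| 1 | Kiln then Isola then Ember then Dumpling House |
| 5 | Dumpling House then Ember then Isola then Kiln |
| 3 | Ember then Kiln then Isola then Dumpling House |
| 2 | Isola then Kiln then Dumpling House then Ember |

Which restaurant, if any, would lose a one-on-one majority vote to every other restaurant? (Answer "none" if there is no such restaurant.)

Pairwise majorities:
Isola vs Ember: Ember, 8–3.
Isola vs Kiln: Isola, 7–4.
Isola vs Dumpling House: 1+3+2 = 6 for Isola, 5 for Dumpling House — Isola by 6–5.
Ember–Kiln: Ember 8–3.
Ember vs Dumpling House: 4 to 7, Dumpling House.
Kiln–Dumpling House: Kiln 6–5.
Each restaurant has at least one pairwise win (Isola beats Kiln; Ember beats Isola; Kiln beats Dumpling House; Dumpling House beats Ember) — no Condorcet loser.

none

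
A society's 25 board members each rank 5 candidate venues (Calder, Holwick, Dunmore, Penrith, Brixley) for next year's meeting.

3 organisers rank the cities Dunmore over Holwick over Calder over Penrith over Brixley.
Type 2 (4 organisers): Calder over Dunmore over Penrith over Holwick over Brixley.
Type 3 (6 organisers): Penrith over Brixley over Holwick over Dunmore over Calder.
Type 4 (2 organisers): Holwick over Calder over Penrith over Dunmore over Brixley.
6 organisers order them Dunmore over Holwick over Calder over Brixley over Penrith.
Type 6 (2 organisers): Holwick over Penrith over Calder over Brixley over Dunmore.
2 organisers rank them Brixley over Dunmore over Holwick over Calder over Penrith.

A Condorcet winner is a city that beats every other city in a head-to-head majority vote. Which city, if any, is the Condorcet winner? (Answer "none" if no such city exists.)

Dunmore

Check each pair by majority over 25 ballots:
Calder vs Holwick: Calder is ranked higher on 4 ballots, Holwick on 21. Holwick wins 21–4.
Calder vs Dunmore: 4+2+2 = 8 for Calder, 17 for Dunmore — Dunmore by 17–8.
Calder vs Penrith: Calder, 17–8.
Calder vs Brixley: 17 to 8, Calder.
Holwick–Dunmore: Dunmore 15–10.
Holwick vs Penrith: Holwick is ranked higher on 3+2+6+2+2 = 15 ballots, Penrith on 10. Holwick wins 15–10.
Holwick vs Brixley: Holwick is ranked higher on 3+4+2+6+2 = 17 ballots, Brixley on 8. Holwick wins 17–8.
Dunmore vs Penrith: Dunmore is ranked higher on 3+4+6+2 = 15 ballots, Penrith on 10. Dunmore wins 15–10.
Dunmore–Brixley: Dunmore 15–10.
Penrith vs Brixley: Penrith, 17–8.
Dunmore wins every pairwise contest, so Dunmore is the Condorcet winner.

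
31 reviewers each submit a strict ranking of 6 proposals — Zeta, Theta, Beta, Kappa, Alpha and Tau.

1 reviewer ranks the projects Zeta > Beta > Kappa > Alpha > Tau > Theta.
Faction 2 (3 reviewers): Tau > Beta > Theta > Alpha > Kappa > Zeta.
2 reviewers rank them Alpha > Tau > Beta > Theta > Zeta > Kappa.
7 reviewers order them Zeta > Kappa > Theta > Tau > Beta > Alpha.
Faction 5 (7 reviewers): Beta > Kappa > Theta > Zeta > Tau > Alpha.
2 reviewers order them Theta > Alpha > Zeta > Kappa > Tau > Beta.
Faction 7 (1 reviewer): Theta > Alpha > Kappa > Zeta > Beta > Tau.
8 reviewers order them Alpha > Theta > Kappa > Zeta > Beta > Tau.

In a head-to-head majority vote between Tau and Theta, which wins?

Theta

Ballots ranking Tau above Theta: 1 + 3 + 2 = 6.
Ballots ranking Theta above Tau: 31 − 6 = 25.
Theta wins the head-to-head 25–6.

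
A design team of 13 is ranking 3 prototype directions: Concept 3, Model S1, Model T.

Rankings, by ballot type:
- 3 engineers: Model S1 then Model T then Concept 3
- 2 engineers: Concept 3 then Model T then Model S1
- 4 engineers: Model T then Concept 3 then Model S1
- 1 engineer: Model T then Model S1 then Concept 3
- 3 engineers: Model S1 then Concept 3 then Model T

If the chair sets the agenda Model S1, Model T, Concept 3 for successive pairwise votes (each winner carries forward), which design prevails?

Model T

Round 1: Model S1 vs Model T — 6–7, Model T advances.
Round 2: Model T vs Concept 3 — 8–5, Model T advances.
The agenda winner is Model T.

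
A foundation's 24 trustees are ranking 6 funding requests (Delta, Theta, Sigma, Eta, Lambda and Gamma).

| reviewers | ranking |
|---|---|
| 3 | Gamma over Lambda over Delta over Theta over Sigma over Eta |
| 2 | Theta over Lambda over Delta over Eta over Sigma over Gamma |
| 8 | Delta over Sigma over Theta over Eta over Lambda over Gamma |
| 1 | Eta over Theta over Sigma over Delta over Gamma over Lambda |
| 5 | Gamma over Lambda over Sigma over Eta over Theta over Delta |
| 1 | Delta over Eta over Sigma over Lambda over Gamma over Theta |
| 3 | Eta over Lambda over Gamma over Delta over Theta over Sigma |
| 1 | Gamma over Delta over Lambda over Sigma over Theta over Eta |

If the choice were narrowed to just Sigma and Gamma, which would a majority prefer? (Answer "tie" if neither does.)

tie

Ballots ranking Sigma above Gamma: 2 + 8 + 1 + 1 = 12.
Ballots ranking Gamma above Sigma: 24 − 12 = 12.
12–12: the pair ties.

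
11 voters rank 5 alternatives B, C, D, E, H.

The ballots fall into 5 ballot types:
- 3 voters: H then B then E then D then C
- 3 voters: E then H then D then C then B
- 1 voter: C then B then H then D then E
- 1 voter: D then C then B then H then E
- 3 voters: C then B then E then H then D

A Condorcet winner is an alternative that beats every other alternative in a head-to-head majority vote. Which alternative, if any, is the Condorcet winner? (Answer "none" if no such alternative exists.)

Pairwise majorities:
B vs C: B is ranked higher on 3 ballots, C on 8. C wins 8–3.
B vs D: 3+1+3 = 7 for B, 4 for D — B by 7–4.
B vs E: B is ranked higher on 3+1+1+3 = 8 ballots, E on 3. B wins 8–3.
B vs H: B preferred on 1+1+3 = 5 ballots; H wins 6–5.
C vs D: 1+3 = 4 for C, 7 for D — D by 7–4.
C vs E: C is ranked higher on 1+1+3 = 5 ballots, E on 6. E wins 6–5.
C vs H: 1+1+3 = 5 for C, 6 for H — H by 6–5.
D vs E: 1+1 = 2 for D, 9 for E — E by 9–2.
D vs H: 1 to 10, H.
E vs H: E is ranked higher on 3+3 = 6 ballots, H on 5. E wins 6–5.
Every alternative loses at least once (B loses to C; C loses to D; D loses to B; E loses to B; H loses to E). The majority relation contains the cycle B → D → C → B, so there is no Condorcet winner.

none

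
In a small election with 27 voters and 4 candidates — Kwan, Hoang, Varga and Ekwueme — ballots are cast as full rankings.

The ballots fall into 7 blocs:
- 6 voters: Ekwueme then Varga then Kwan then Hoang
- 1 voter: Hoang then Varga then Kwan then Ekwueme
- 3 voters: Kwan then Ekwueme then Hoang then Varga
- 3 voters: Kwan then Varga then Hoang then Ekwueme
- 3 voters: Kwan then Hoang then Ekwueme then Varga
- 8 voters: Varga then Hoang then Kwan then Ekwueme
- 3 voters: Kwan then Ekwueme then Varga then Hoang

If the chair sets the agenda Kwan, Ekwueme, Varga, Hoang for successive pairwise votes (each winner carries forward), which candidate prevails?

Varga

Round 1: Kwan vs Ekwueme — 21–6, Kwan advances.
Round 2: Kwan vs Varga — 12–15, Varga advances.
Round 3: Varga vs Hoang — 20–7, Varga advances.
The agenda winner is Varga.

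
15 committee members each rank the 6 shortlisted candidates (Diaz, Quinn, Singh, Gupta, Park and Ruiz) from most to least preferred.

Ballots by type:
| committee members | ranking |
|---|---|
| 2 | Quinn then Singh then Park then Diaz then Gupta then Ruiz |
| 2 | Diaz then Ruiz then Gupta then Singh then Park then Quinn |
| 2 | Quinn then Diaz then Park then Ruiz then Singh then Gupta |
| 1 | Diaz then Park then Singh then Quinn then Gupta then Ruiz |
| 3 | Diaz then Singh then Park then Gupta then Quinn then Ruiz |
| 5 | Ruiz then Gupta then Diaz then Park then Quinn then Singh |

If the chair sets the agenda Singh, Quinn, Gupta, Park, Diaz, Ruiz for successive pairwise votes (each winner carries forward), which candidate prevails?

Round 1: Singh vs Quinn — 6–9, Quinn advances.
Round 2: Quinn vs Gupta — 5–10, Gupta advances.
Round 3: Gupta vs Park — 7–8, Park advances.
Round 4: Park vs Diaz — 2–13, Diaz advances.
Round 5: Diaz vs Ruiz — 10–5, Diaz advances.
Diaz survives the agenda.

Diaz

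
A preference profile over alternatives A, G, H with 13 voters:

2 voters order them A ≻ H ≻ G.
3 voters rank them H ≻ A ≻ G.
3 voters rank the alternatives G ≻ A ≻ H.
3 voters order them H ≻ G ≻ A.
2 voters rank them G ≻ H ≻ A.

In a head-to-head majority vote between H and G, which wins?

Ballots ranking H above G: 2 + 3 + 3 = 8.
Ballots ranking G above H: 13 − 8 = 5.
H wins the head-to-head 8–5.

H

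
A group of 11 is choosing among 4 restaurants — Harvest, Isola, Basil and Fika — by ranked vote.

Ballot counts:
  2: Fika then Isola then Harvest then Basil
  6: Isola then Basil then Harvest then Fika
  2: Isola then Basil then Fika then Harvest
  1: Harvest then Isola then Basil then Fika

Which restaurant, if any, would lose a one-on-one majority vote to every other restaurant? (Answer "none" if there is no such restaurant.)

Head-to-head results (11 friends):
Harvest vs Isola: Harvest is ranked higher on 1 ballot, Isola on 10. Isola wins 10–1.
Harvest vs Basil: Basil wins 8–3.
Harvest vs Fika: Harvest wins 7–4.
Isola–Basil: Isola 11–0.
Isola vs Fika: 9 to 2, Isola.
Basil vs Fika: Basil is ranked higher on 6+2+1 = 9 ballots, Fika on 2. Basil wins 9–2.
Fika loses to every other restaurant — it is the Condorcet loser.

Fika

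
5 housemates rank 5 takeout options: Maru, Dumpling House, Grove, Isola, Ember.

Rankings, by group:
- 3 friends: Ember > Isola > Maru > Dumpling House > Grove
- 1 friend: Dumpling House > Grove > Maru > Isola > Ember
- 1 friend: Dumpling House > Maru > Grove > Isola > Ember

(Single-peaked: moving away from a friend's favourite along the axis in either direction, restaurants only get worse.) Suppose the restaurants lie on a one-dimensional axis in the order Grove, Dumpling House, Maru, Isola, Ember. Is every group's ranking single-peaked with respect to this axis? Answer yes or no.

Axis positions: Grove=1, Dumpling House=2, Maru=3, Isola=4, Ember=5.
Group 1 (peak Ember at position 5): ranking walks positions 5-4-3-2-1, expanding outward from the peak — single-peaked.
Group 2 (peak Dumpling House at position 2): ranking walks positions 2-1-3-4-5, expanding outward from the peak — single-peaked.
Group 3 (peak Dumpling House at position 2): ranking walks positions 2-3-1-4-5, expanding outward from the peak — single-peaked.
Every ranking is single-peaked on this axis.

yes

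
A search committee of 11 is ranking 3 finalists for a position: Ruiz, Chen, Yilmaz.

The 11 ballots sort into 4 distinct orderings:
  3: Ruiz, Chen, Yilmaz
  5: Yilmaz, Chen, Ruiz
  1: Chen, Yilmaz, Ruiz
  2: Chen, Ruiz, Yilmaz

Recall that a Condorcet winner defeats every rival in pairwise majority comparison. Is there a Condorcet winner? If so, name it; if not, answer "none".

Chen

Pairwise majorities:
Ruiz vs Chen: Ruiz preferred on 3 ballots; Chen wins 8–3.
Ruiz vs Yilmaz: 3+2 = 5 for Ruiz, 6 for Yilmaz — Yilmaz by 6–5.
Chen vs Yilmaz: 3+1+2 = 6 for Chen, 5 for Yilmaz — Chen by 6–5.
Chen defeats every rival head-to-head and is the Condorcet winner.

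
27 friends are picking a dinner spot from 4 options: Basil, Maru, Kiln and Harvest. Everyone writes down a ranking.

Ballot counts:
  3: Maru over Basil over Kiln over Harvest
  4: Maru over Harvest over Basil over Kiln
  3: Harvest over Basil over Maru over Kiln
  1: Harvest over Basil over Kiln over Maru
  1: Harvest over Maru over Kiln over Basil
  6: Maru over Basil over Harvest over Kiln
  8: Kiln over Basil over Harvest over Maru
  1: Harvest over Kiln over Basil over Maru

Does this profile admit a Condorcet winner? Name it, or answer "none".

none

Check each pair by majority over 27 ballots:
Basil vs Maru: Basil preferred on 3+1+8+1 = 13 ballots; Maru wins 14–13.
Basil vs Kiln: Basil preferred on 3+4+3+1+6 = 17 ballots; Basil wins 17–10.
Basil vs Harvest: Basil is ranked higher on 3+6+8 = 17 ballots, Harvest on 10. Basil wins 17–10.
Maru vs Kiln: 3+4+3+1+6 = 17 for Maru, 10 for Kiln — Maru by 17–10.
Maru vs Harvest: 3+4+6 = 13 for Maru, 14 for Harvest — Harvest by 14–13.
Kiln vs Harvest: Kiln preferred on 3+8 = 11 ballots; Harvest wins 16–11.
Each restaurant drops at least one matchup (Basil loses to Maru; Maru loses to Harvest; Kiln loses to Basil; Harvest loses to Basil); the cycle Basil beats Harvest beats Maru beats Basil rules out a Condorcet winner.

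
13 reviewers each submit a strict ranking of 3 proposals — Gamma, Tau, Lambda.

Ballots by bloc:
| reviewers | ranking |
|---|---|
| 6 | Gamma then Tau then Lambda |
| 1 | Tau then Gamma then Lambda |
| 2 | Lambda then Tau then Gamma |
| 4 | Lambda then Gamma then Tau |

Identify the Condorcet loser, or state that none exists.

Head-to-head results (13 reviewers):
Gamma vs Tau: Gamma preferred on 6+4 = 10 ballots; Gamma wins 10–3.
Gamma vs Lambda: Gamma is ranked higher on 6+1 = 7 ballots, Lambda on 6. Gamma wins 7–6.
Tau vs Lambda: Tau, 7–6.
Lambda is beaten in every head-to-head and is the Condorcet loser.

Lambda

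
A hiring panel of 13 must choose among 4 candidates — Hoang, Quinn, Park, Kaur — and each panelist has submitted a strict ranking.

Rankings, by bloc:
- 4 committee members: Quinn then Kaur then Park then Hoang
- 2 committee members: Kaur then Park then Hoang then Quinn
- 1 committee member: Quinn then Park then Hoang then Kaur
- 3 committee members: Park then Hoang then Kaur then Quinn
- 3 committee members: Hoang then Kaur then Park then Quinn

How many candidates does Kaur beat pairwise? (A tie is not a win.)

2

Kaur against each rival (13 committee members):
Kaur vs Hoang: Hoang, 7–6.
Kaur vs Quinn: Kaur is ranked higher on 2+3+3 = 8 ballots, Quinn on 5. Kaur wins 8–5.
Kaur vs Park: Kaur preferred on 4+2+3 = 9 ballots; Kaur wins 9–4.
Kaur beats Quinn, Park; loses to Hoang — 2 pairwise wins.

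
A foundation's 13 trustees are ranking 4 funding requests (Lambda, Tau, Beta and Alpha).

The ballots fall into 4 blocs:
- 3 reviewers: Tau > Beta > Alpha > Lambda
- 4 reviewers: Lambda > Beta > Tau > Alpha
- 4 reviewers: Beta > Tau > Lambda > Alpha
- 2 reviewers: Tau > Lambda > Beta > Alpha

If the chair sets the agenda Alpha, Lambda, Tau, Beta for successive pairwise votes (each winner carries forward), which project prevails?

Beta

Round 1: Alpha vs Lambda — 3–10, Lambda advances.
Round 2: Lambda vs Tau — 4–9, Tau advances.
Round 3: Tau vs Beta — 5–8, Beta advances.
Beta survives the agenda.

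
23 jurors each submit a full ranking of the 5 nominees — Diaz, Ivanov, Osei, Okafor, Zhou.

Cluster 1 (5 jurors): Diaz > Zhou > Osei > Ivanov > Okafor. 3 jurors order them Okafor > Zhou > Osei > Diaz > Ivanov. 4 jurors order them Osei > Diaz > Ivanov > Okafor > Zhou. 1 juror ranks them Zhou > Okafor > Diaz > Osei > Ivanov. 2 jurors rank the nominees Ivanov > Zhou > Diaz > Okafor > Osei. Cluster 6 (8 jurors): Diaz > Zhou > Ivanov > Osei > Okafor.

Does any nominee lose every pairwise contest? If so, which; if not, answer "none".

Pairwise majorities:
Diaz vs Ivanov: 5+3+4+1+8 = 21 for Diaz, 2 for Ivanov — Diaz by 21–2.
Diaz vs Osei: Diaz, 16–7.
Diaz–Okafor: Diaz 19–4.
Diaz vs Zhou: Diaz is ranked higher on 5+4+8 = 17 ballots, Zhou on 6. Diaz wins 17–6.
Ivanov vs Osei: Osei, 13–10.
Ivanov vs Okafor: Ivanov wins 19–4.
Ivanov vs Zhou: 4+2 = 6 for Ivanov, 17 for Zhou — Zhou by 17–6.
Osei vs Okafor: Osei is ranked higher on 5+4+8 = 17 ballots, Okafor on 6. Osei wins 17–6.
Osei vs Zhou: Zhou, 19–4.
Okafor vs Zhou: Okafor is ranked higher on 3+4 = 7 ballots, Zhou on 16. Zhou wins 16–7.
Okafor loses to every other nominee — it is the Condorcet loser.

Okafor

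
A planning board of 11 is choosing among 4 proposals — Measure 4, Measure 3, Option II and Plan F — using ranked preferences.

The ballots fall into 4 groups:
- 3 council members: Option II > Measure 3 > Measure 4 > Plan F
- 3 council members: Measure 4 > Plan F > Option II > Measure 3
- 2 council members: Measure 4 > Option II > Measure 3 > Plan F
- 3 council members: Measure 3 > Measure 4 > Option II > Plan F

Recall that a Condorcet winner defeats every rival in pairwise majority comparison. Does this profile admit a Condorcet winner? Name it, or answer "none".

Check each pair by majority over 11 ballots:
Measure 4 vs Measure 3: Measure 3 wins 6–5.
Measure 4 vs Option II: Measure 4 wins 8–3.
Measure 4 vs Plan F: Measure 4, 11–0.
Measure 3 vs Option II: Option II wins 8–3.
Measure 3–Plan F: Measure 3 8–3.
Option II vs Plan F: Option II wins 8–3.
Every option loses at least once (Measure 4 loses to Measure 3; Measure 3 loses to Option II; Option II loses to Measure 4; Plan F loses to Measure 4). The majority relation contains the cycle Measure 4 beats Option II beats Measure 3 beats Measure 4, so there is no Condorcet winner.

none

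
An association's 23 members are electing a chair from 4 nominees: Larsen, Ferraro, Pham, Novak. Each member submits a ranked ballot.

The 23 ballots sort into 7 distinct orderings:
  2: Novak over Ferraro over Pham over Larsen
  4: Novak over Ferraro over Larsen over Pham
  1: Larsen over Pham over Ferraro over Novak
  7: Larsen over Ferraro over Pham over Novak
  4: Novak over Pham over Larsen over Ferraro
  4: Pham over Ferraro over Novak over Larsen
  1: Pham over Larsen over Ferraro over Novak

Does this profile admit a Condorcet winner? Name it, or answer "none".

none

Pairwise majorities:
Larsen vs Ferraro: Larsen preferred on 1+7+4+1 = 13 ballots; Larsen wins 13–10.
Larsen vs Pham: Larsen, 12–11.
Larsen vs Novak: 1+7+1 = 9 for Larsen, 14 for Novak — Novak by 14–9.
Ferraro vs Pham: Ferraro, 13–10.
Ferraro vs Novak: Ferraro wins 13–10.
Pham vs Novak: 1+7+4+1 = 13 for Pham, 10 for Novak — Pham by 13–10.
No candidate is unbeaten: Larsen loses to Novak; Ferraro loses to Larsen; Pham loses to Larsen; Novak loses to Ferraro. In particular Larsen beats Ferraro beats Novak beats Larsen is a majority cycle — no Condorcet winner exists.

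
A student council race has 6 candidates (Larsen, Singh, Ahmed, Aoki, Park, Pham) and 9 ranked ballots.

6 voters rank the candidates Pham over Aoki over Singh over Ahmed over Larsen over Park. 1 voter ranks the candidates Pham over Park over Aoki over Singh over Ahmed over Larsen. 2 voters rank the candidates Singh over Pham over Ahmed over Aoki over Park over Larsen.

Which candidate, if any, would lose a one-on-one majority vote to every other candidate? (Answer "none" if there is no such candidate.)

Park

Head-to-head results (9 voters):
Larsen vs Singh: 0 for Larsen, 9 for Singh — Singh by 9–0.
Larsen vs Ahmed: Larsen is ranked higher on 0 ballots, Ahmed on 9. Ahmed wins 9–0.
Larsen vs Aoki: Aoki wins 9–0.
Larsen–Park: Larsen 6–3.
Larsen vs Pham: Larsen preferred on 0 ballots; Pham wins 9–0.
Singh vs Ahmed: 6+1+2 = 9 for Singh, 0 for Ahmed — Singh by 9–0.
Singh vs Aoki: Aoki, 7–2.
Singh vs Park: 6+2 = 8 for Singh, 1 for Park — Singh by 8–1.
Singh vs Pham: Pham, 7–2.
Ahmed vs Aoki: 2 to 7, Aoki.
Ahmed vs Park: 6+2 = 8 for Ahmed, 1 for Park — Ahmed by 8–1.
Ahmed–Pham: Pham 9–0.
Aoki vs Park: 6+2 = 8 for Aoki, 1 for Park — Aoki by 8–1.
Aoki vs Pham: 0 for Aoki, 9 for Pham — Pham by 9–0.
Park vs Pham: Pham wins 9–0.
Only Park has no wins; Park is the Condorcet loser.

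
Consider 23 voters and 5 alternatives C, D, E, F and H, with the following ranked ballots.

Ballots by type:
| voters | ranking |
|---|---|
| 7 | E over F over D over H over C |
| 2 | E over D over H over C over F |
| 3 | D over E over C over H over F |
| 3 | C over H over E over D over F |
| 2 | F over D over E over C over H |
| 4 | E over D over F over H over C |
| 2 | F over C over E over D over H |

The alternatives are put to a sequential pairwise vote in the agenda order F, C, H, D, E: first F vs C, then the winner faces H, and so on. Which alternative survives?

E

Round 1: F vs C — 15–8, F advances.
Round 2: F vs H — 15–8, F advances.
Round 3: F vs D — 11–12, D advances.
Round 4: D vs E — 5–18, E advances.
E survives the agenda.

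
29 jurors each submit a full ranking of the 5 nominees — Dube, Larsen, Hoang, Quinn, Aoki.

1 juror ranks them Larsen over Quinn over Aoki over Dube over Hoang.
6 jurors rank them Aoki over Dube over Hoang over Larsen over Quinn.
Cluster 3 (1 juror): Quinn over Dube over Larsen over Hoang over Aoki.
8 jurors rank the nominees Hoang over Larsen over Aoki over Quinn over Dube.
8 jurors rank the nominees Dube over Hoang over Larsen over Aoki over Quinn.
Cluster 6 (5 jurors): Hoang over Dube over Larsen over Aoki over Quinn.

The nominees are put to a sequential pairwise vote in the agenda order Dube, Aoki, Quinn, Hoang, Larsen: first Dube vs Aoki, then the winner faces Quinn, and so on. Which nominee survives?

Round 1: Dube vs Aoki — 14–15, Aoki advances.
Round 2: Aoki vs Quinn — 27–2, Aoki advances.
Round 3: Aoki vs Hoang — 7–22, Hoang advances.
Round 4: Hoang vs Larsen — 27–2, Hoang advances.
Hoang survives the agenda.

Hoang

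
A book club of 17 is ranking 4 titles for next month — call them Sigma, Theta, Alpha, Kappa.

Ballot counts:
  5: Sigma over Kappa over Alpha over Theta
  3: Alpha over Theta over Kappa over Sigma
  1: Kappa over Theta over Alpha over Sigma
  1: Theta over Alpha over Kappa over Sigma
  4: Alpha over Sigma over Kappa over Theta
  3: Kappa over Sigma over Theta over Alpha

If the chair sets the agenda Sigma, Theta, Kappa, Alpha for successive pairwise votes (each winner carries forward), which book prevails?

Round 1: Sigma vs Theta — 12–5, Sigma advances.
Round 2: Sigma vs Kappa — 9–8, Sigma advances.
Round 3: Sigma vs Alpha — 8–9, Alpha advances.
The agenda winner is Alpha.

Alpha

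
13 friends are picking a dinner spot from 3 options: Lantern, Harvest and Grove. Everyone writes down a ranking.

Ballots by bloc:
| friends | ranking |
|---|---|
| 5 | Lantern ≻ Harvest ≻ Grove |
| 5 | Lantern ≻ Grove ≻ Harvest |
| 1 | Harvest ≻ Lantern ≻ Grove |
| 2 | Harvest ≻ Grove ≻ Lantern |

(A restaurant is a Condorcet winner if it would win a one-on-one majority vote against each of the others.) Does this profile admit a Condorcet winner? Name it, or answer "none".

Lantern

Check each pair by majority over 13 ballots:
Lantern vs Harvest: Lantern wins 10–3.
Lantern vs Grove: Lantern wins 11–2.
Harvest vs Grove: Harvest wins 8–5.
Lantern beats each of Harvest, Grove — Lantern is the Condorcet winner.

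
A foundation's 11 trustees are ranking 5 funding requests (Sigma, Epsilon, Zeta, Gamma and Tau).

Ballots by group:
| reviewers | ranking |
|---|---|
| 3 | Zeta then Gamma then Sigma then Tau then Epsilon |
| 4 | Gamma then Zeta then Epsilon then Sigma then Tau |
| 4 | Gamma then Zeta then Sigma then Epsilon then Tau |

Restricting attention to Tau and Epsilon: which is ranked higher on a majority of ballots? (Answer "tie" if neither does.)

Ballots ranking Tau above Epsilon: 3.
Ballots ranking Epsilon above Tau: 11 − 3 = 8.
Epsilon wins the head-to-head 8–3.

Epsilon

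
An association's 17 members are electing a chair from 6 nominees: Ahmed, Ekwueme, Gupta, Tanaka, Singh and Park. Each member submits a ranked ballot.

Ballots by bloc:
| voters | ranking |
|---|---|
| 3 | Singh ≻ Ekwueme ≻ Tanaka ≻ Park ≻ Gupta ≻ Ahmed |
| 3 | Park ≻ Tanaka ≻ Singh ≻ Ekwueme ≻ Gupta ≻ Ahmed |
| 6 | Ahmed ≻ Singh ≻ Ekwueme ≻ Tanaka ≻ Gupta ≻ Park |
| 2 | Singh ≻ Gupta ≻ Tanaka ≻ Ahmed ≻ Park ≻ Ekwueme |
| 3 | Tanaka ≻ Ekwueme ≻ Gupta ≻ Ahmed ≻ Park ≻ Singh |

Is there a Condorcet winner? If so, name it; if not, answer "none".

Pairwise majorities:
Ahmed vs Ekwueme: 8 to 9, Ekwueme.
Ahmed vs Gupta: Ahmed preferred on 6 ballots; Gupta wins 11–6.
Ahmed vs Tanaka: Tanaka, 11–6.
Ahmed vs Singh: 6+3 = 9 for Ahmed, 8 for Singh — Ahmed by 9–8.
Ahmed vs Park: 11 to 6, Ahmed.
Ekwueme vs Gupta: 3+3+6+3 = 15 for Ekwueme, 2 for Gupta — Ekwueme by 15–2.
Ekwueme vs Tanaka: Ekwueme is ranked higher on 3+6 = 9 ballots, Tanaka on 8. Ekwueme wins 9–8.
Ekwueme vs Singh: 3 to 14, Singh.
Ekwueme vs Park: 3+6+3 = 12 for Ekwueme, 5 for Park — Ekwueme by 12–5.
Gupta–Tanaka: Tanaka 15–2.
Gupta–Singh: Singh 14–3.
Gupta vs Park: Gupta wins 11–6.
Tanaka vs Singh: Singh wins 11–6.
Tanaka–Park: Tanaka 14–3.
Singh vs Park: Singh is ranked higher on 3+6+2 = 11 ballots, Park on 6. Singh wins 11–6.
No candidate is unbeaten: Ahmed loses to Ekwueme; Ekwueme loses to Singh; Gupta loses to Ekwueme; Tanaka loses to Ekwueme; Singh loses to Ahmed; Park loses to Ahmed. In particular Ahmed beats Singh beats Ekwueme beats Ahmed is a majority cycle — no Condorcet winner exists.

none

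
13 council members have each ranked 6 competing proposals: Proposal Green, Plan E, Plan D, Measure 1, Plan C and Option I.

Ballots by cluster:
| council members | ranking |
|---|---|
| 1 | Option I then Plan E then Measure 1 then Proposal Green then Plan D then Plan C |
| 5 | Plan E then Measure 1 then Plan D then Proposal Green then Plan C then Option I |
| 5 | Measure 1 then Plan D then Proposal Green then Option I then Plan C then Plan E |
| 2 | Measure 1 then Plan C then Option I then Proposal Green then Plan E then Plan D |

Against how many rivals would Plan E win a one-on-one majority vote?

1

Plan E against each rival (13 council members):
Plan E vs Proposal Green: Proposal Green, 7–6.
Plan E vs Plan D: Plan E, 8–5.
Plan E vs Measure 1: Measure 1, 7–6.
Plan E vs Plan C: Plan E is ranked higher on 1+5 = 6 ballots, Plan C on 7. Plan C wins 7–6.
Plan E vs Option I: Option I wins 8–5.
Plan E beats Plan D; loses to Proposal Green, Measure 1, Plan C, Option I — 1 pairwise win.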